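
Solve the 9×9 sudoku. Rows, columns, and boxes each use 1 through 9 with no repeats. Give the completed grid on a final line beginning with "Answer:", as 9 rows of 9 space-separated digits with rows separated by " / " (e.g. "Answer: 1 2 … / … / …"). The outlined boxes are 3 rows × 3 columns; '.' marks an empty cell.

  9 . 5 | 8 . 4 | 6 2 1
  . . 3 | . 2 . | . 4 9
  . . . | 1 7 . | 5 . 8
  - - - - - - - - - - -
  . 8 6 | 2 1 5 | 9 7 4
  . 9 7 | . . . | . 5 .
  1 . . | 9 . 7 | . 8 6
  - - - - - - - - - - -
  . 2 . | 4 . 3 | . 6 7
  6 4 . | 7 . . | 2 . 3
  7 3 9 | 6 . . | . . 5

Step 1. [r9c5∈{8}] r9c5 has the single candidate 8 ⇒ r9c5=8.
Step 2. [r9c8∈{1}] r9c8's peers cover all but 1 ⇒ r9c8=1.
Step 3. [r5c4∈{3}] nothing but 3 survives at r5c4, so r5c4=3.
Step 4. [r6c3∈{2,4}] across row 6, 2 lands solely at r6c3. So r6c3=2.
Step 5. [r2c6∈{6}] r2c6 is down to just 6, so r2c6=6.
Step 6. [r8c3∈{1,8}] row 8 places 8 nowhere but r8c3, so r8c3=8.
Step 7. [r7c5∈{5,9}] across row 7, 9 lands solely at r7c5. So r7c5=9.
Step 8. [r5c1∈{4}] nothing but 4 survives at r5c1 ⇒ r5c1=4.
Step 9. [r2c2∈{1,7}] row 2 places 1 nowhere but r2c2 ⇒ r2c2=1.
Step 10. [r3c8∈{3}] r3c8 has the single candidate 3, so r3c8=3.
Step 11. [r6c2∈{5}] r6c2 has the single candidate 5, so r6c2=5.
Step 12. [r4c1∈{3}] only 3 remains possible at r4c1 ⇒ r4c1=3.
Step 13. [r3c3∈{4}] r3c3's peers cover all but 4, so r3c3=4.
Step 14. [r7c3∈{1}] r7c3's peers cover all but 1, so r7c3=1.
Step 15. [r2c4∈{5}] r2c4 is down to just 5, so r2c4=5.
Step 16. [r1c5∈{3}] r1c5's peers cover all but 3, so r1c5=3.
Step 17. [r7c1∈{5}] r7c1's peers cover all but 5 ⇒ r7c1=5.
Step 18. [r5c7∈{1}] nothing but 1 survives at r5c7. So r5c7=1.
Step 19. [r2c7∈{7}] r2c7's peers cover all but 7. So r2c7=7.
Step 20. [r5c5∈{6}] r5c5 is down to just 6, so r5c5=6.
Step 21. [r3c1∈{2}] nothing but 2 survives at r3c1 ⇒ r3c1=2.
Step 22. [r2c1∈{8}] r2c1's peers cover all but 8. So r2c1=8.
Step 23. [r3c6∈{9}] r3c6's peers cover all but 9, so r3c6=9.
Step 24. [r8c8∈{9}] r8c8's peers cover all but 9. So r8c8=9.
Step 25. [r8c6∈{1}] nothing but 1 survives at r8c6, so r8c6=1.
Step 26. [r1c2∈{7}] nothing but 7 survives at r1c2. So r1c2=7.
Step 27. [r6c5∈{4}] r6c5's peers cover all but 4. So r6c5=4.
Step 28. [r9c6∈{2}] only 2 remains possible at r9c6, so r9c6=2.
Step 29. [r8c5∈{5}] nothing but 5 survives at r8c5, so r8c5=5.
Step 30. [r5c9∈{2}] r5c9 has the single candidate 2, so r5c9=2.
Step 31. [r5c6∈{8}] r5c6 is down to just 8, so r5c6=8.
Step 32. [r9c7∈{4}] nothing but 4 survives at r9c7. So r9c7=4.
Step 33. [r7c7∈{8}] r7c7's peers cover all but 8, so r7c7=8.
Step 34. [r6c7∈{3}] r6c7 is down to just 3 ⇒ r6c7=3.
Step 35. [r3c2∈{6}] r3c2 has the single candidate 6, so r3c2=6.

Answer: 9 7 5 8 3 4 6 2 1 / 8 1 3 5 2 6 7 4 9 / 2 6 4 1 7 9 5 3 8 / 3 8 6 2 1 5 9 7 4 / 4 9 7 3 6 8 1 5 2 / 1 5 2 9 4 7 3 8 6 / 5 2 1 4 9 3 8 6 7 / 6 4 8 7 5 1 2 9 3 / 7 3 9 6 8 2 4 1 5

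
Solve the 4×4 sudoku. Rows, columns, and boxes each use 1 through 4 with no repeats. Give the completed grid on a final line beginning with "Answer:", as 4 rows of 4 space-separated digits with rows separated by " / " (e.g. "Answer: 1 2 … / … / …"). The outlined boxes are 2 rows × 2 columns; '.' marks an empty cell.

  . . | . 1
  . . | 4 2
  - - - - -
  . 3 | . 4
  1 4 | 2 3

Step 1. [r1c1∈{2,3,4}] across row 1, 4 lands solely at r1c1 ⇒ r1c1=4.
Step 2. [r3c3∈{1}] r3c3 has the single candidate 1 ⇒ r3c3=1.
Step 3. [r1c2∈{2}] r1c2 is down to just 2, so r1c2=2.
Step 4. [r2c1∈{3}] only 3 remains possible at r2c1, so r2c1=3.
Step 5. [r1c3∈{3}] r1c3's peers cover all but 3 ⇒ r1c3=3.
Step 6. [r2c2∈{1}] nothing but 1 survives at r2c2, so r2c2=1.
Step 7. [r3c1∈{2}] r3c1 has the single candidate 2 ⇒ r3c1=2.

Answer: 4 2 3 1 / 3 1 4 2 / 2 3 1 4 / 1 4 2 3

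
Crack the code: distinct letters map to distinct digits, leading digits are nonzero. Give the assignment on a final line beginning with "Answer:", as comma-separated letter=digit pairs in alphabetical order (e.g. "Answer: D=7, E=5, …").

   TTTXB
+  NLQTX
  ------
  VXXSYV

Step 1. [col 1: B + X ≡ V (mod 10)] column 1 (B + X ≡ V (mod 10), carry-in 0) doesn't pin X yet; pick X=4 and continue ⇒ X=4.
Step 2. [col 1: B + X ≡ V (mod 10)] no forcing yet in column 1 (carry-in 0); V=1 is free and consistent — try it ⇒ V=1.
Step 3. [col 1: B + X ≡ V (mod 10)] in column 1 we have B+X≡V with carry-in 0; given X=4, V=1 and digits 1,4 already taken and all letters distinct, that pins B to 7. So B=7.
Step 4. [col 2: X + T ≡ Y (mod 10)] column 2 (X + T ≡ Y (mod 10), carry-in 1) doesn't pin T yet; pick T=8 and continue, so T=8.
Step 5. [col 2: X + T ≡ Y (mod 10)] column 2 reads X+T+carry(1)=Y with X=4, T=8; with digits 1,4,7,8 already taken and all letters distinct, the only value for Y is 3, so Y=3.
Step 6. [col 3: T + Q ≡ S (mod 10)] several values work for S in column 3 (T + Q ≡ S (mod 10), carry-in 1); try S=9. So S=9.
Step 7. [col 3: T + Q ≡ S (mod 10)] in column 3 we have T+Q≡S with carry-in 1; given T=8, S=9 and digits 1,3,4,7,8,9 already taken and all letters distinct, that pins Q to 0. So Q=0.
Step 8. [col 4: T + L ≡ X (mod 10)] in column 4 we have T+L≡X with carry-in 0; given T=8, X=4 and digits 0,1,3,4,7,8,9 already taken and all letters distinct, that pins L to 6. So L=6.
Step 9. [col 5: T + N ≡ X (mod 10)] column 5 reads T+N+carry(1)=X with T=8, X=4; with digits 0,1,3,4,6,7,8,9 already taken and all letters distinct, the only value for N is 5, so N=5.

Answer: B=7, L=6, N=5, Q=0, S=9, T=8, V=1, X=4, Y=3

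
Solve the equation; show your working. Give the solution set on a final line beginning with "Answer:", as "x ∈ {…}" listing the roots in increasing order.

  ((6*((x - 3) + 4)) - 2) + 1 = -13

Step 1. [((6*((x - 3) + 4)) - 2) + 1 = -13] subtract 1: x sits inside (… + 1) ⇒ sub: (6*((x - 3) + 4)) - 2 = -14.
Step 2. [(6*((x - 3) + 4)) - 2 = -14] 2 comes off first (add 2) ⇒ sub: 6*((x - 3) + 4) = -12.
Step 3. [6*((x - 3) + 4) = -12] divide by the outer 6. So div: (x - 3) + 4 = -2.
Step 4. [(x - 3) + 4 = -2] peel the +4: subtract 4 from each side ⇒ sub: x - 3 = -6.
Step 5. [x - 3 = -6] peel the -3: add 3 from each side ⇒ sub: x = -3.

Answer: x ∈ {-3}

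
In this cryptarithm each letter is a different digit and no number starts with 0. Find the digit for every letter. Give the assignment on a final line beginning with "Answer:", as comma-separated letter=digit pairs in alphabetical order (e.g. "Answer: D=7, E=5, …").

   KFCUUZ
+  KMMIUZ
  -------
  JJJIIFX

Step 1. [col 1: Z + Z ≡ X (mod 10)] column 1 (Z + Z ≡ X (mod 10), carry-in 0) doesn't pin Z yet; pick Z=3 and continue, so Z=3.
Step 2. [col 1: Z + Z ≡ X (mod 10)] column 1 reads Z+Z+carry(0)=X with Z=3; with digits 3 already taken and all letters distinct, the only value for X is 6 ⇒ X=6.
Step 3. [J] the sum has 7 digits but both addends have 6; that extra leading digit J is the final carry, namely 1. So J=1.
Step 4. [col 2: U + U ≡ F (mod 10)] F=8 is one option consistent with column 2 (U + U ≡ F (mod 10), carry-in 0) — take it ⇒ F=8.
Step 5. [col 2: U + U ≡ F (mod 10)] U=9 is one option consistent with column 2 (U + U ≡ F (mod 10), carry-in 0) — take it. So U=9.
Step 6. [col 3: U + I ≡ I (mod 10)] no forcing yet in column 3 (carry-in 1); I=0 is free and consistent — try it, so I=0.
Step 7. [col 4: C + M ≡ I (mod 10)] no forcing yet in column 4 (carry-in 1); C=7 is free and consistent — try it ⇒ C=7.
Step 8. [col 4: C + M ≡ I (mod 10)] column 4: given C=7, I=0, carry-in 1, and digits 0,1,3,6,7,8,9 already taken and all letters distinct, C+M≡I (mod 10) forces M=2. So M=2.
Step 9. [col 6: K + K ≡ J (mod 10)] column 6 reads K+K+carry(1)=J with J=1; with digits 0,1,2,3,6,7,8,9 already taken and all letters distinct, the only value for K is 5, so K=5.

Answer: C=7, F=8, I=0, J=1, K=5, M=2, U=9, X=6, Z=3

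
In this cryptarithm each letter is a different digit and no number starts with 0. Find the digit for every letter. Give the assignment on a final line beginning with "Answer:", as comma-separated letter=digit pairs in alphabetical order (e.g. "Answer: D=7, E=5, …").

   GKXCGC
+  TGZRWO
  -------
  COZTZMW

Step 1. [col 1: C + O ≡ W (mod 10)] no forcing yet in column 1 (carry-in 0); O=3 is free and consistent — try it. So O=3.
Step 2. [col 1: C + O ≡ W (mod 10)] no forcing yet in column 1 (carry-in 0); W=4 is free and consistent — try it, so W=4.
Step 3. [col 1: C + O ≡ W (mod 10)] in column 1 we have C+O≡W with carry-in 0; given O=3, W=4 and digits 3,4 already taken and all letters distinct, that pins C to 1, so C=1.
Step 4. [col 2: G + W ≡ M (mod 10)] G=8 is one option consistent with column 2 (G + W ≡ M (mod 10), carry-in 0) — take it, so G=8.
Step 5. [col 2: G + W ≡ M (mod 10)] column 2: given G=8, W=4, carry-in 0, and digits 1,3,4,8 already taken and all letters distinct, G+W≡M (mod 10) forces M=2, so M=2.
Step 6. [col 3: C + R ≡ Z (mod 10)] several values work for R in column 3 (C + R ≡ Z (mod 10), carry-in 1); try R=7, so R=7.
Step 7. [col 3: C + R ≡ Z (mod 10)] from column 3 (C=1, R=7, carry-in 1, digits 1,2,3,4,7,8 already taken and all letters distinct): Z must equal 9, so Z=9.
Step 8. [col 4: X + Z ≡ T (mod 10)] from column 4 (Z=9, carry-in 0, digits 1,2,3,4,7,8,9 already taken and all letters distinct): X must equal 6. So X=6.
Step 9. [col 4: X + Z ≡ T (mod 10)] in column 4 we have X+Z≡T with carry-in 0; given X=6, Z=9 and digits 1,2,3,4,6,7,8,9 already taken and all letters distinct, that pins T to 5 ⇒ T=5.
Step 10. [col 5: K + G ≡ Z (mod 10)] column 5 reads K+G+carry(1)=Z with G=8, Z=9; with digits 1,2,3,4,5,6,7,8,9 already taken and all letters distinct, the only value for K is 0, so K=0.

Answer: C=1, G=8, K=0, M=2, O=3, R=7, T=5, W=4, X=6, Z=9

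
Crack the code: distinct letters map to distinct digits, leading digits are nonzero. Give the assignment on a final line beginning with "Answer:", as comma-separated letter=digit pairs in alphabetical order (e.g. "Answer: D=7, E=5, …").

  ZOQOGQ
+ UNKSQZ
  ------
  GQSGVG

Step 1. [col 1: Q + Z ≡ G (mod 10)] Q=4 is one option consistent with column 1 (Q + Z ≡ G (mod 10), carry-in 0) — take it, so Q=4.
Step 2. [col 1: Q + Z ≡ G (mod 10)] several values work for G in column 1 (Q + Z ≡ G (mod 10), carry-in 0); try G=5, so G=5.
Step 3. [col 1: Q + Z ≡ G (mod 10)] in column 1 we have Q+Z≡G with carry-in 0; given Q=4, G=5 and digits 4,5 already taken and all letters distinct, that pins Z to 1 ⇒ Z=1.
Step 4. [col 2: G + Q ≡ V (mod 10)] column 2 reads G+Q+carry(0)=V with G=5, Q=4; with digits 1,4,5 already taken and all letters distinct, the only value for V is 9 ⇒ V=9.
Step 5. [col 3: O + S ≡ G (mod 10)] column 3 (O + S ≡ G (mod 10), carry-in 0) doesn't pin S yet; pick S=7 and continue. So S=7.
Step 6. [col 3: O + S ≡ G (mod 10)] column 3 reads O+S+carry(0)=G with S=7, G=5; with digits 1,4,5,7,9 already taken and all letters distinct, the only value for O is 8, so O=8.
Step 7. [col 4: Q + K ≡ S (mod 10)] column 4: given Q=4, S=7, carry-in 1, and digits 1,4,5,7,8,9 already taken and all letters distinct, Q+K≡S (mod 10) forces K=2 ⇒ K=2.
Step 8. [col 5: O + N ≡ Q (mod 10)] in column 5 we have O+N≡Q with carry-in 0; given O=8, Q=4 and digits 1,2,4,5,7,8,9 already taken and all letters distinct, that pins N to 6, so N=6.
Step 9. [col 6: Z + U ≡ G (mod 10)] from column 6 (Z=1, G=5, carry-in 1, digits 1,2,4,5,6,7,8,9 already taken and all letters distinct): U must equal 3, so U=3.

Answer: G=5, K=2, N=6, O=8, Q=4, S=7, U=3, V=9, Z=1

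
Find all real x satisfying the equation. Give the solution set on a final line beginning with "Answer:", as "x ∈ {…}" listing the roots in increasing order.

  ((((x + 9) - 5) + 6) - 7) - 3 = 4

Step 1. [((((x + 9) - 5) + 6) - 7) - 3 = 4] peel the -3: add 3 from each side, so sub: (((x + 9) - 5) + 6) - 7 = 7.
Step 2. [(((x + 9) - 5) + 6) - 7 = 7] add 7: x sits inside (… - 7). So sub: ((x + 9) - 5) + 6 = 14.
Step 3. [((x + 9) - 5) + 6 = 14] the outer +6 inverts by subtracting 6 ⇒ sub: (x + 9) - 5 = 8.
Step 4. [(x + 9) - 5 = 8] the outer -5 inverts by adding 5. So sub: x + 9 = 13.
Step 5. [x + 9 = 13] peel the +9: subtract 9 from each side. So sub: x = 4.

Answer: x ∈ {4}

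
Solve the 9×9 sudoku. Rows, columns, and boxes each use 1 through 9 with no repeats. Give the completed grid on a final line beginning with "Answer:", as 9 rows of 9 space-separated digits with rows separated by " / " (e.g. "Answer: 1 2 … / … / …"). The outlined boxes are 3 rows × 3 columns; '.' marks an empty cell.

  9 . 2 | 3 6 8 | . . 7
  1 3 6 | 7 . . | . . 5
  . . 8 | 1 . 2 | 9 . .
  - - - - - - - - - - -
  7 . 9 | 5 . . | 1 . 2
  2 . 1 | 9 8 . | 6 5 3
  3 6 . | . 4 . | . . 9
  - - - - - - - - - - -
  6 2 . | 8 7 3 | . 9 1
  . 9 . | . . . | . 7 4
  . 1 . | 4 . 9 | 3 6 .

Step 1. [r8c6∈{1,5,6}] in col 6, 5 fits only at r8c6, so r8c6=5.
Step 2. [r4c8∈{4,8}] box 6 places 4 nowhere but r4c8. So r4c8=4.
Step 3. [r8c7∈{2,8}] 2 has one home in box 9: r8c7. So r8c7=2.
Step 4. [r1c2∈{4,5}] row 1 places 5 nowhere but r1c2 ⇒ r1c2=5.
Step 5. [r9c1∈{5,8}] r9c1 is the only open cell in col 1 admitting 5, so r9c1=5.
Step 6. [r6c8∈{8}] r6c8's peers cover all but 8, so r6c8=8.
Step 7. [r6c6∈{1,7}] in row 6, 1 fits only at r6c6, so r6c6=1.
Step 8. [r2c6∈{4}] r2c6's peers cover all but 4 ⇒ r2c6=4.
Step 9. [r3c1∈{4}] only 4 remains possible at r3c1 ⇒ r3c1=4.
Step 10. [r7c7∈{5}] only 5 remains possible at r7c7 ⇒ r7c7=5.
Step 11. [r5c6∈{7}] r5c6 has the single candidate 7. So r5c6=7.
Step 12. [r4c2∈{8}] r4c2 is down to just 8. So r4c2=8.
Step 13. [r8c5∈{1}] only 1 remains possible at r8c5. So r8c5=1.
Step 14. [r3c8∈{3}] r3c8 has the single candidate 3 ⇒ r3c8=3.
Step 15. [r8c1∈{8}] r8c1's peers cover all but 8, so r8c1=8.
Step 16. [r9c9∈{8}] r9c9 has the single candidate 8 ⇒ r9c9=8.
Step 17. [r4c6∈{6}] r4c6 is down to just 6, so r4c6=6.
Step 18. [r1c8∈{1}] only 1 remains possible at r1c8, so r1c8=1.
Step 19. [r9c3∈{7}] r9c3 has the single candidate 7, so r9c3=7.
Step 20. [r6c7∈{7}] r6c7 has the single candidate 7. So r6c7=7.
Step 21. [r3c2∈{7}] r3c2 has the single candidate 7, so r3c2=7.
Step 22. [r3c9∈{6}] r3c9 has the single candidate 6 ⇒ r3c9=6.
Step 23. [r5c2∈{4}] only 4 remains possible at r5c2 ⇒ r5c2=4.
Step 24. [r7c3∈{4}] r7c3 has the single candidate 4, so r7c3=4.
Step 25. [r2c5∈{9}] r2c5's peers cover all but 9. So r2c5=9.
Step 26. [r6c4∈{2}] r6c4's peers cover all but 2. So r6c4=2.
Step 27. [r8c4∈{6}] only 6 remains possible at r8c4, so r8c4=6.
Step 28. [r8c3∈{3}] r8c3's peers cover all but 3, so r8c3=3.
Step 29. [r4c5∈{3}] nothing but 3 survives at r4c5. So r4c5=3.
Step 30. [r1c7∈{4}] r1c7 has the single candidate 4 ⇒ r1c7=4.
Step 31. [r2c7∈{8}] nothing but 8 survives at r2c7 ⇒ r2c7=8.
Step 32. [r3c5∈{5}] r3c5 has the single candidate 5 ⇒ r3c5=5.
Step 33. [r6c3∈{5}] nothing but 5 survives at r6c3 ⇒ r6c3=5.
Step 34. [r9c5∈{2}] r9c5 is down to just 2. So r9c5=2.
Step 35. [r2c8∈{2}] only 2 remains possible at r2c8, so r2c8=2.

Answer: 9 5 2 3 6 8 4 1 7 / 1 3 6 7 9 4 8 2 5 / 4 7 8 1 5 2 9 3 6 / 7 8 9 5 3 6 1 4 2 / 2 4 1 9 8 7 6 5 3 / 3 6 5 2 4 1 7 8 9 / 6 2 4 8 7 3 5 9 1 / 8 9 3 6 1 5 2 7 4 / 5 1 7 4 2 9 3 6 8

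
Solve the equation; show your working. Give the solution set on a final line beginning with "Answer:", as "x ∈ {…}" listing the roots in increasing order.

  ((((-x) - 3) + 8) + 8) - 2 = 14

Step 1. [((((-x) - 3) + 8) + 8) - 2 = 14] the outer -2 inverts by adding 2, so sub: (((-x) - 3) + 8) + 8 = 16.
Step 2. [(((-x) - 3) + 8) + 8 = 16] +8 is outermost — subtract 8 both sides ⇒ sub: ((-x) - 3) + 8 = 8.
Step 3. [((-x) - 3) + 8 = 8] peel the +8: subtract 8 from each side. So sub: (-x) - 3 = 0.
Step 4. [(-x) - 3 = 0] the outer -3 inverts by adding 3 ⇒ sub: -x = 3.
Step 5. [-x = 3] flip signs both sides. So neg: x = -3.

Answer: x ∈ {-3}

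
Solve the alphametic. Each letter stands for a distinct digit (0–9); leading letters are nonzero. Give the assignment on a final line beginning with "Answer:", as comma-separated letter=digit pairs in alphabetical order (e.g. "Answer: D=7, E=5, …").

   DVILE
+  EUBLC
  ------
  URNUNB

Step 1. [col 1: E + C ≡ B (mod 10)] several values work for E in column 1 (E + C ≡ B (mod 10), carry-in 0); try E=4 ⇒ E=4.
Step 2. [U] the sum has 6 digits but both addends have 5; that extra leading digit U is the final carry, namely 1 ⇒ U=1.
Step 3. [col 1: E + C ≡ B (mod 10)] no forcing yet in column 1 (carry-in 0); B=2 is free and consistent — try it ⇒ B=2.
Step 4. [col 1: E + C ≡ B (mod 10)] in column 1 we have E+C≡B with carry-in 0; given E=4, B=2 and digits 1,2,4 already taken and all letters distinct, that pins C to 8, so C=8.
Step 5. [col 2: L + L ≡ N (mod 10)] no forcing yet in column 2 (carry-in 1); L=3 is free and consistent — try it. So L=3.
Step 6. [col 2: L + L ≡ N (mod 10)] column 2 reads L+L+carry(1)=N with L=3; with digits 1,2,3,4,8 already taken and all letters distinct, the only value for N is 7 ⇒ N=7.
Step 7. [col 3: I + B ≡ U (mod 10)] in column 3 we have I+B≡U with carry-in 0; given B=2, U=1 and digits 1,2,3,4,7,8 already taken and all letters distinct, that pins I to 9, so I=9.
Step 8. [col 4: V + U ≡ N (mod 10)] from column 4 (U=1, N=7, carry-in 1, digits 1,2,3,4,7,8,9 already taken and all letters distinct): V must equal 5, so V=5.
Step 9. [col 5: D + E ≡ R (mod 10)] column 5 reads D+E+carry(0)=R with E=4; with digits 1,2,3,4,5,7,8,9 already taken and all letters distinct, the only value for D is 6. So D=6.
Step 10. [col 5: D + E ≡ R (mod 10)] column 5 reads D+E+carry(0)=R with D=6, E=4; with digits 1,2,3,4,5,6,7,8,9 already taken and all letters distinct, the only value for R is 0 ⇒ R=0.

Answer: B=2, C=8, D=6, E=4, I=9, L=3, N=7, R=0, U=1, V=5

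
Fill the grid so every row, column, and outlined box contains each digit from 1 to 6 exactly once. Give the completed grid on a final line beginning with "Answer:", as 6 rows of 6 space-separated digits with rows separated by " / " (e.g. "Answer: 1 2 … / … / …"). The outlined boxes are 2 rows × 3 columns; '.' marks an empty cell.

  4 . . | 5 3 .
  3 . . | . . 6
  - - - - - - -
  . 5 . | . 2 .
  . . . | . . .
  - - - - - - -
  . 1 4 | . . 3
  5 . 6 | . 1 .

Step 1. [r4c2∈{2,3,4,6}] in col 2, 4 fits only at r4c2, so r4c2=4.
Step 2. [r2c2∈{2}] r2c2 has the single candidate 2. So r2c2=2.
Step 3. [r1c3∈{1}] nothing but 1 survives at r1c3 ⇒ r1c3=1.
Step 4. [r2c4∈{1,4}] in row 2, 1 fits only at r2c4. So r2c4=1.
Step 5. [r4c6∈{1,5}] col 6 places 5 nowhere but r4c6, so r4c6=5.
Step 6. [r4c5∈{6}] r4c5 has the single candidate 6 ⇒ r4c5=6.
Step 7. [r4c1∈{1,2}] 1 has one home in row 4: r4c1, so r4c1=1.
Step 8. [r3c3∈{3}] nothing but 3 survives at r3c3 ⇒ r3c3=3.
Step 9. [r3c4∈{4}] only 4 remains possible at r3c4 ⇒ r3c4=4.
Step 10. [r6c4∈{2}] r6c4 has the single candidate 2 ⇒ r6c4=2.
Step 11. [r6c6∈{4}] r6c6's peers cover all but 4, so r6c6=4.
Step 12. [r5c1∈{2}] only 2 remains possible at r5c1, so r5c1=2.
Step 13. [r6c2∈{3}] r6c2 is down to just 3 ⇒ r6c2=3.
Step 14. [r5c4∈{6}] r5c4's peers cover all but 6 ⇒ r5c4=6.
Step 15. [r3c1∈{6}] r3c1 is down to just 6. So r3c1=6.
Step 16. [r2c5∈{4}] r2c5 is down to just 4 ⇒ r2c5=4.
Step 17. [r1c2∈{6}] r1c2 is down to just 6. So r1c2=6.
Step 18. [r3c6∈{1}] r3c6 has the single candidate 1 ⇒ r3c6=1.
Step 19. [r2c3∈{5}] only 5 remains possible at r2c3, so r2c3=5.
Step 20. [r4c4∈{3}] r4c4 is down to just 3 ⇒ r4c4=3.
Step 21. [r5c5∈{5}] nothing but 5 survives at r5c5. So r5c5=5.
Step 22. [r1c6∈{2}] r1c6 has the single candidate 2, so r1c6=2.
Step 23. [r4c3∈{2}] r4c3's peers cover all but 2, so r4c3=2.

Answer: 4 6 1 5 3 2 / 3 2 5 1 4 6 / 6 5 3 4 2 1 / 1 4 2 3 6 5 / 2 1 4 6 5 3 / 5 3 6 2 1 4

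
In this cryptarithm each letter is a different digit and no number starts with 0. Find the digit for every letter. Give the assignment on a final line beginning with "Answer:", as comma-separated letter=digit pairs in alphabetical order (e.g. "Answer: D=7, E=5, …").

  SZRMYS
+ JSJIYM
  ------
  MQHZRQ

Step 1. [col 1: S + M ≡ Q (mod 10)] S=3 is one option consistent with column 1 (S + M ≡ Q (mod 10), carry-in 0) — take it. So S=3.
Step 2. [col 1: S + M ≡ Q (mod 10)] column 1 (S + M ≡ Q (mod 10), carry-in 0) doesn't pin M yet; pick M=8 and continue, so M=8.
Step 3. [col 1: S + M ≡ Q (mod 10)] column 1 reads S+M+carry(0)=Q with S=3, M=8; with digits 3,8 already taken and all letters distinct, the only value for Q is 1, so Q=1.
Step 4. [col 2: Y + Y ≡ R (mod 10)] no forcing yet in column 2 (carry-in 1); R=5 is free and consistent — try it. So R=5.
Step 5. [col 2: Y + Y ≡ R (mod 10)] column 2 (Y + Y ≡ R (mod 10), carry-in 1) doesn't pin Y yet; pick Y=2 and continue ⇒ Y=2.
Step 6. [col 3: M + I ≡ Z (mod 10)] no forcing yet in column 3 (carry-in 0); I=9 is free and consistent — try it. So I=9.
Step 7. [col 3: M + I ≡ Z (mod 10)] column 3: given M=8, I=9, carry-in 0, and digits 1,2,3,5,8,9 already taken and all letters distinct, M+I≡Z (mod 10) forces Z=7. So Z=7.
Step 8. [col 4: R + J ≡ H (mod 10)] column 4 (R + J ≡ H (mod 10), carry-in 1) doesn't pin J yet; pick J=4 and continue, so J=4.
Step 9. [col 4: R + J ≡ H (mod 10)] from column 4 (R=5, J=4, carry-in 1, digits 1,2,3,4,5,7,8,9 already taken and all letters distinct): H must equal 0. So H=0.

Answer: H=0, I=9, J=4, M=8, Q=1, R=5, S=3, Y=2, Z=7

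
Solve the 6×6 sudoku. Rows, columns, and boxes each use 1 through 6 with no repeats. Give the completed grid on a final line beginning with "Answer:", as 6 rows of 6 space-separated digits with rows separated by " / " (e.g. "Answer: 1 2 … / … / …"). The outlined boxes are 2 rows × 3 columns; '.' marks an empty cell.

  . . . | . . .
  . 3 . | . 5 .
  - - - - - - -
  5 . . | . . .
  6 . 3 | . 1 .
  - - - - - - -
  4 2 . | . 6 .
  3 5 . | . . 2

Step 1. [r1c2∈{1,4,6}] in col 2, 6 fits only at r1c2, so r1c2=6.
Step 2. [r5c3∈{1}] r5c3's peers cover all but 1. So r5c3=1.
Step 3. [r4c4∈{2,4,5}] 2 has one home in row 4: r4c4, so r4c4=2.
Step 4. [r1c5∈{2,3,4}] r1c5 is the only open cell in col 5 admitting 2 ⇒ r1c5=2.
Step 5. [r1c1∈{1}] r1c1's peers cover all but 1 ⇒ r1c1=1.
Step 6. [r3c5∈{3,4}] across col 5, 3 lands solely at r3c5 ⇒ r3c5=3.
Step 7. [r4c2∈{4}] r4c2 has the single candidate 4, so r4c2=4.
Step 8. [r2c6∈{1,4,6}] r2c6 is the only open cell in col 6 admitting 1. So r2c6=1.
Step 9. [r5c4∈{3,5}] in col 4, 5 fits only at r5c4, so r5c4=5.
Step 10. [r1c4∈{3,4}] r1c4 is the only open cell in col 4 admitting 3, so r1c4=3.
Step 11. [r1c6∈{4}] r1c6 is down to just 4. So r1c6=4.
Step 12. [r3c4∈{4,6}] in row 3, 4 fits only at r3c4 ⇒ r3c4=4.
Step 13. [r2c3∈{2,4}] in row 2, 4 fits only at r2c3 ⇒ r2c3=4.
Step 14. [r1c3∈{5}] r1c3 is down to just 5, so r1c3=5.
Step 15. [r2c4∈{6}] r2c4's peers cover all but 6 ⇒ r2c4=6.
Step 16. [r2c1∈{2}] only 2 remains possible at r2c1 ⇒ r2c1=2.
Step 17. [r3c2∈{1}] r3c2 has the single candidate 1. So r3c2=1.
Step 18. [r3c3∈{2}] r3c3 has the single candidate 2. So r3c3=2.
Step 19. [r6c4∈{1}] nothing but 1 survives at r6c4, so r6c4=1.
Step 20. [r6c5∈{4}] r6c5's peers cover all but 4 ⇒ r6c5=4.
Step 21. [r5c6∈{3}] r5c6's peers cover all but 3, so r5c6=3.
Step 22. [r6c3∈{6}] only 6 remains possible at r6c3. So r6c3=6.
Step 23. [r3c6∈{6}] r3c6 is down to just 6. So r3c6=6.
Step 24. [r4c6∈{5}] nothing but 5 survives at r4c6, so r4c6=5.

Answer: 1 6 5 3 2 4 / 2 3 4 6 5 1 / 5 1 2 4 3 6 / 6 4 3 2 1 5 / 4 2 1 5 6 3 / 3 5 6 1 4 2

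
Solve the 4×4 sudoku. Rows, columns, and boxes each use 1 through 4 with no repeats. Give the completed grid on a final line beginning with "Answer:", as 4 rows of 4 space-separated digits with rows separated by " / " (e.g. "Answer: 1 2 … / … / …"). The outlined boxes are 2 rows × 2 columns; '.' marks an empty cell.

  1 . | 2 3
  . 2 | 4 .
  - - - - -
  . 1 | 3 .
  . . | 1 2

Step 1. [r4c2∈{3,4}] col 2 places 3 nowhere but r4c2, so r4c2=3.
Step 2. [r3c4∈{4}] nothing but 4 survives at r3c4, so r3c4=4.
Step 3. [r2c1∈{3}] r2c1's peers cover all but 3, so r2c1=3.
Step 4. [r4c1∈{4}] r4c1 is down to just 4 ⇒ r4c1=4.
Step 5. [r3c1∈{2}] r3c1's peers cover all but 2, so r3c1=2.
Step 6. [r2c4∈{1}] r2c4 is down to just 1 ⇒ r2c4=1.
Step 7. [r1c2∈{4}] only 4 remains possible at r1c2 ⇒ r1c2=4.

Answer: 1 4 2 3 / 3 2 4 1 / 2 1 3 4 / 4 3 1 2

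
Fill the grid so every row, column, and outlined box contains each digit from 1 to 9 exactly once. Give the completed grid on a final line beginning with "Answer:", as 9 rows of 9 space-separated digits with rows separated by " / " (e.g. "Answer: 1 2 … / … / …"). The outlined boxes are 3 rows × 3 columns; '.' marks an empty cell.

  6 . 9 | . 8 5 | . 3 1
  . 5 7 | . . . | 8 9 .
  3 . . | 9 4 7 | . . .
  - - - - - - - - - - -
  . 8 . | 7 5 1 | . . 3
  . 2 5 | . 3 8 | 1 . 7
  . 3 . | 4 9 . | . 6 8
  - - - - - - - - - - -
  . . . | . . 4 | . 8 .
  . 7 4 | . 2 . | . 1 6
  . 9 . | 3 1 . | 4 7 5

Step 1. [r3c9∈{2}] only 2 remains possible at r3c9 ⇒ r3c9=2.
Step 2. [r7c7∈{2,3,9}] box 9 places 2 nowhere but r7c7. So r7c7=2.
Step 3. [r2c1∈{1,2,4}] across box 1, 2 lands solely at r2c1 ⇒ r2c1=2.
Step 4. [r7c2∈{1,6}] 6 has one home in col 2: r7c2. So r7c2=6.
Step 5. [r6c3∈{1}] nothing but 1 survives at r6c3 ⇒ r6c3=1.
Step 6. [r8c4∈{5,8}] across col 4, 8 lands solely at r8c4, so r8c4=8.
Step 7. [r5c1∈{4,9}] across row 5, 9 lands solely at r5c1 ⇒ r5c1=9.
Step 8. [r2c5∈{6}] r2c5 has the single candidate 6, so r2c5=6.
Step 9. [r3c7∈{5,6}] r3c7 is the only open cell in row 3 admitting 6, so r3c7=6.
Step 10. [r9c3∈{2,8}] r9c3 is the only open cell in row 9 admitting 2, so r9c3=2.
Step 11. [r4c7∈{9}] r4c7 is down to just 9 ⇒ r4c7=9.
Step 12. [r5c8∈{4}] only 4 remains possible at r5c8. So r5c8=4.
Step 13. [r7c4∈{5}] r7c4 is down to just 5. So r7c4=5.
Step 14. [r2c6∈{3}] nothing but 3 survives at r2c6. So r2c6=3.
Step 15. [r4c1∈{4}] nothing but 4 survives at r4c1 ⇒ r4c1=4.
Step 16. [r7c1∈{1}] nothing but 1 survives at r7c1, so r7c1=1.
Step 17. [r3c3∈{8}] only 8 remains possible at r3c3 ⇒ r3c3=8.
Step 18. [r7c5∈{7}] r7c5 is down to just 7. So r7c5=7.
Step 19. [r3c8∈{5}] r3c8's peers cover all but 5. So r3c8=5.
Step 20. [r1c2∈{4}] r1c2's peers cover all but 4 ⇒ r1c2=4.
Step 21. [r6c6∈{2}] r6c6's peers cover all but 2. So r6c6=2.
Step 22. [r4c8∈{2}] r4c8 is down to just 2. So r4c8=2.
Step 23. [r1c7∈{7}] r1c7's peers cover all but 7, so r1c7=7.
Step 24. [r4c3∈{6}] nothing but 6 survives at r4c3. So r4c3=6.
Step 25. [r7c9∈{9}] only 9 remains possible at r7c9, so r7c9=9.
Step 26. [r5c4∈{6}] r5c4's peers cover all but 6 ⇒ r5c4=6.
Step 27. [r3c2∈{1}] r3c2's peers cover all but 1 ⇒ r3c2=1.
Step 28. [r7c3∈{3}] r7c3's peers cover all but 3, so r7c3=3.
Step 29. [r1c4∈{2}] r1c4 is down to just 2. So r1c4=2.
Step 30. [r6c1∈{7}] r6c1's peers cover all but 7. So r6c1=7.
Step 31. [r9c1∈{8}] r9c1 has the single candidate 8 ⇒ r9c1=8.
Step 32. [r2c9∈{4}] only 4 remains possible at r2c9. So r2c9=4.
Step 33. [r2c4∈{1}] nothing but 1 survives at r2c4, so r2c4=1.
Step 34. [r9c6∈{6}] nothing but 6 survives at r9c6 ⇒ r9c6=6.
Step 35. [r8c7∈{3}] r8c7 is down to just 3. So r8c7=3.
Step 36. [r6c7∈{5}] only 5 remains possible at r6c7 ⇒ r6c7=5.
Step 37. [r8c1∈{5}] only 5 remains possible at r8c1. So r8c1=5.
Step 38. [r8c6∈{9}] r8c6 has the single candidate 9 ⇒ r8c6=9.

Answer: 6 4 9 2 8 5 7 3 1 / 2 5 7 1 6 3 8 9 4 / 3 1 8 9 4 7 6 5 2 / 4 8 6 7 5 1 9 2 3 / 9 2 5 6 3 8 1 4 7 / 7 3 1 4 9 2 5 6 8 / 1 6 3 5 7 4 2 8 9 / 5 7 4 8 2 9 3 1 6 / 8 9 2 3 1 6 4 7 5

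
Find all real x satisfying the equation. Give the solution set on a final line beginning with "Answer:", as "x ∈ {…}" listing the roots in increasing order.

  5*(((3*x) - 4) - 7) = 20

Step 1. [5*(((3*x) - 4) - 7) = 20] LHS = 5·(…); ÷5 both sides. So div: ((3*x) - 4) - 7 = 4.
Step 2. [((3*x) - 4) - 7 = 4] add 7: x sits inside (… - 7) ⇒ sub: (3*x) - 4 = 11.
Step 3. [(3*x) - 4 = 11] the outer -4 inverts by adding 4 ⇒ sub: 3*x = 15.
Step 4. [3*x = 15] leading coefficient 3: divide by 3. So div: x = 5.

Answer: x ∈ {5}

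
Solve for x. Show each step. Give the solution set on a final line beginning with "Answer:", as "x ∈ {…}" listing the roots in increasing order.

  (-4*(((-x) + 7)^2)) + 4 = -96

Step 1. [(-4*(((-x) + 7)^2)) + 4 = -96] 4 comes off first (subtract 4), so sub: -4*(((-x) + 7)^2) = -100.
Step 2. [-4*(((-x) + 7)^2) = -100] LHS = -4·(…); ÷-4 both sides. So div: ((-x) + 7)^2 = 25.
Step 3. [((-x) + 7)^2 = 25] 25 ≥ 0, LHS is (·)² — take ±√ ⇒ sqrt: (-x) + 7 = 5 or -5.
Step 4. [(-x) + 7 = 5 or -5] subtract 7: x sits inside (… + 7) ⇒ sub: -x = -2 or -12.
Step 5. [-x = -2 or -12] leading − — multiply by −1 ⇒ neg: x = 2 or 12.

Answer: x ∈ {2, 12}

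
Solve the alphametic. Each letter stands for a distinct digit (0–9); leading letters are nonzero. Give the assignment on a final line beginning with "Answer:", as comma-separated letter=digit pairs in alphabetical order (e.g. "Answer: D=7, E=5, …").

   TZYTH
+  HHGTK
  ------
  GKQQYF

Step 1. [col 1: H + K ≡ F (mod 10)] F=0 is one option consistent with column 1 (H + K ≡ F (mod 10), carry-in 0) — take it, so F=0.
Step 2. [col 1: H + K ≡ F (mod 10)] column 1 (H + K ≡ F (mod 10), carry-in 0) doesn't pin H yet; pick H=6 and continue. So H=6.
Step 3. [col 1: H + K ≡ F (mod 10)] in column 1 we have H+K≡F with carry-in 0; given H=6, F=0 and digits 0,6 already taken and all letters distinct, that pins K to 4. So K=4.
Step 4. [G] adding two 5-digit numbers gives at most 5+1 digits, and here it does — G is that final carry and must be 1 ⇒ G=1.
Step 5. [col 2: T + T ≡ Y (mod 10)] several values work for Y in column 2 (T + T ≡ Y (mod 10), carry-in 1); try Y=7, so Y=7.
Step 6. [col 2: T + T ≡ Y (mod 10)] several values work for T in column 2 (T + T ≡ Y (mod 10), carry-in 1); try T=8. So T=8.
Step 7. [col 3: Y + G ≡ Q (mod 10)] in column 3 we have Y+G≡Q with carry-in 1; given Y=7, G=1 and digits 0,1,4,6,7,8 already taken and all letters distinct, that pins Q to 9, so Q=9.
Step 8. [col 4: Z + H ≡ Q (mod 10)] column 4 reads Z+H+carry(0)=Q with H=6, Q=9; with digits 0,1,4,6,7,8,9 already taken and all letters distinct, the only value for Z is 3 ⇒ Z=3.

Answer: F=0, G=1, H=6, K=4, Q=9, T=8, Y=7, Z=3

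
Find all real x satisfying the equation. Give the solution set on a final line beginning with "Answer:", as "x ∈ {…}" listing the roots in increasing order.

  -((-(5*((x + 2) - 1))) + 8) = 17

Step 1. [-((-(5*((x + 2) - 1))) + 8) = 17] leading − — multiply by −1 ⇒ neg: (-(5*((x + 2) - 1))) + 8 = -17.
Step 2. [(-(5*((x + 2) - 1))) + 8 = -17] subtract 8: x sits inside (… + 8). So sub: -(5*((x + 2) - 1)) = -25.
Step 3. [-(5*((x + 2) - 1)) = -25] LHS negated; negate both sides ⇒ neg: 5*((x + 2) - 1) = 25.
Step 4. [5*((x + 2) - 1) = 25] leading coefficient 5: divide by 5 ⇒ div: (x + 2) - 1 = 5.
Step 5. [(x + 2) - 1 = 5] add 1: x sits inside (… - 1), so sub: x + 2 = 6.
Step 6. [x + 2 = 6] 2 comes off first (subtract 2). So sub: x = 4.

Answer: x ∈ {4}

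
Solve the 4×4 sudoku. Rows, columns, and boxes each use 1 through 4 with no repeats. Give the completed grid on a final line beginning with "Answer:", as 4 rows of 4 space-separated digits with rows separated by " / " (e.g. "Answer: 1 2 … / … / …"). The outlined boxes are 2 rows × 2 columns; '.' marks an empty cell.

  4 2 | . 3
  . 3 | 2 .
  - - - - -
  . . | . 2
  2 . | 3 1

Step 1. [r3c2∈{1,4}] col 2 places 1 nowhere but r3c2, so r3c2=1.
Step 2. [r4c2∈{4}] nothing but 4 survives at r4c2 ⇒ r4c2=4.
Step 3. [r1c3∈{1}] r1c3 is down to just 1. So r1c3=1.
Step 4. [r2c1∈{1}] r2c1 is down to just 1, so r2c1=1.
Step 5. [r3c3∈{4}] r3c3's peers cover all but 4 ⇒ r3c3=4.
Step 6. [r3c1∈{3}] only 3 remains possible at r3c1 ⇒ r3c1=3.
Step 7. [r2c4∈{4}] r2c4's peers cover all but 4, so r2c4=4.

Answer: 4 2 1 3 / 1 3 2 4 / 3 1 4 2 / 2 4 3 1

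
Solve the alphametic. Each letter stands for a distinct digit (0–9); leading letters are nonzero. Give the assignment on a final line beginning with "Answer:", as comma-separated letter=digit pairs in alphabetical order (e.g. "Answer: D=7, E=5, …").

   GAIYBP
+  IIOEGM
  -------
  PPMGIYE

Step 1. [col 1: P + M ≡ E (mod 10)] column 1 (P + M ≡ E (mod 10), carry-in 0) doesn't pin P yet; pick P=1 and continue, so P=1.
Step 2. [col 1: P + M ≡ E (mod 10)] no forcing yet in column 1 (carry-in 0); M=7 is free and consistent — try it ⇒ M=7.
Step 3. [col 1: P + M ≡ E (mod 10)] column 1 reads P+M+carry(0)=E with P=1, M=7; with digits 1,7 already taken and all letters distinct, the only value for E is 8. So E=8.
Step 4. [col 2: B + G ≡ Y (mod 10)] no forcing yet in column 2 (carry-in 0); G=9 is free and consistent — try it ⇒ G=9.
Step 5. [col 2: B + G ≡ Y (mod 10)] several values work for B in column 2 (B + G ≡ Y (mod 10), carry-in 0); try B=4. So B=4.
Step 6. [col 2: B + G ≡ Y (mod 10)] from column 2 (B=4, G=9, carry-in 0, digits 1,4,7,8,9 already taken and all letters distinct): Y must equal 3, so Y=3.
Step 7. [col 3: Y + E ≡ I (mod 10)] from column 3 (Y=3, E=8, carry-in 1, digits 1,3,4,7,8,9 already taken and all letters distinct): I must equal 2. So I=2.
Step 8. [col 4: I + O ≡ G (mod 10)] from column 4 (I=2, G=9, carry-in 1, digits 1,2,3,4,7,8,9 already taken and all letters distinct): O must equal 6 ⇒ O=6.
Step 9. [col 5: A + I ≡ M (mod 10)] in column 5 we have A+I≡M with carry-in 0; given I=2, M=7 and digits 1,2,3,4,6,7,8,9 already taken and all letters distinct, that pins A to 5, so A=5.

Answer: A=5, B=4, E=8, G=9, I=2, M=7, O=6, P=1, Y=3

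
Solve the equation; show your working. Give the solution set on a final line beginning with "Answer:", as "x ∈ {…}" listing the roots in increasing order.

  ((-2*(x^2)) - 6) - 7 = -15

Step 1. [((-2*(x^2)) - 6) - 7 = -15] peel the -7: add 7 from each side, so sub: (-2*(x^2)) - 6 = -8.
Step 2. [(-2*(x^2)) - 6 = -8] add 6: x sits inside (… - 6) ⇒ sub: -2*(x^2) = -2.
Step 3. [-2*(x^2) = -2] -2 out front; divide by -2 ⇒ div: x^2 = 1.
Step 4. [x^2 = 1] √ both sides: 1 ≥ 0 gives two branches ⇒ sqrt: x = 1 or -1.

Answer: x ∈ {-1, 1}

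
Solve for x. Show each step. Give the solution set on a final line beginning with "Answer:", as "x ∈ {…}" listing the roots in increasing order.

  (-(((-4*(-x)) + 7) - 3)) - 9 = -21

Step 1. [(-(((-4*(-x)) + 7) - 3)) - 9 = -21] the outer -9 inverts by adding 9 ⇒ sub: -(((-4*(-x)) + 7) - 3) = -12.
Step 2. [-(((-4*(-x)) + 7) - 3) = -12] LHS negated; negate both sides ⇒ neg: ((-4*(-x)) + 7) - 3 = 12.
Step 3. [((-4*(-x)) + 7) - 3 = 12] add 3: x sits inside (… - 3) ⇒ sub: (-4*(-x)) + 7 = 15.
Step 4. [(-4*(-x)) + 7 = 15] the outer +7 inverts by subtracting 7 ⇒ sub: -4*(-x) = 8.
Step 5. [-4*(-x) = 8] -4·(inner) — divide through by -4, so div: -x = -2.
Step 6. [-x = -2] flip signs both sides. So neg: x = 2.

Answer: x ∈ {2}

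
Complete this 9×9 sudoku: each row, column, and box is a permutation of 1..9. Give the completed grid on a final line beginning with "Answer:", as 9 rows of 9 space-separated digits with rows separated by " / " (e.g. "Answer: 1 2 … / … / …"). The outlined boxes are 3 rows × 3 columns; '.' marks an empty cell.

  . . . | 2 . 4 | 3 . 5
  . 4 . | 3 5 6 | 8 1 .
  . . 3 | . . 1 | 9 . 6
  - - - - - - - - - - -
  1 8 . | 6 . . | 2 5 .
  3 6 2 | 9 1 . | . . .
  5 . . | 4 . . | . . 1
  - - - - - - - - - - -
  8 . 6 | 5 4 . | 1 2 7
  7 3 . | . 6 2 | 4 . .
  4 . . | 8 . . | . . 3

Step 1. [r2c3∈{7,9}] r2c3 is the only open cell in row 2 admitting 7, so r2c3=7.
Step 2. [r6c3∈{9}] r6c3's peers cover all but 9, so r6c3=9.
Step 3. [r1c5∈{7,8,9}] across box 2, 9 lands solely at r1c5 ⇒ r1c5=9.
Step 4. [r6c8∈{3,6,7,8}] r6c8 is the only open cell in col 8 admitting 3. So r6c8=3.
Step 5. [r9c2∈{1,2,5,9}] in row 9, 2 fits only at r9c2 ⇒ r9c2=2.
Step 6. [r9c5∈{7}] nothing but 7 survives at r9c5, so r9c5=7.
Step 7. [r9c3∈{1,5}] 1 has one home in row 9: r9c3 ⇒ r9c3=1.
Step 8. [r5c7∈{7}] r5c7's peers cover all but 7 ⇒ r5c7=7.
Step 9. [r9c6∈{9}] r9c6 has the single candidate 9. So r9c6=9.
Step 10. [r4c9∈{4,9}] 9 has one home in row 4: r4c9 ⇒ r4c9=9.
Step 11. [r3c8∈{4,7}] 4 has one home in row 3: r3c8. So r3c8=4.
Step 12. [r5c8∈{8}] r5c8 has the single candidate 8, so r5c8=8.
Step 13. [r4c6∈{3,7}] r4c6 is the only open cell in row 4 admitting 7, so r4c6=7.
Step 14. [r3c5∈{8}] r3c5's peers cover all but 8. So r3c5=8.
Step 15. [r2c9∈{2}] r2c9 has the single candidate 2 ⇒ r2c9=2.
Step 16. [r9c7∈{5,6}] across row 9, 5 lands solely at r9c7. So r9c7=5.
Step 17. [r8c8∈{9}] r8c8's peers cover all but 9. So r8c8=9.
Step 18. [r4c5∈{3}] nothing but 3 survives at r4c5, so r4c5=3.
Step 19. [r6c6∈{8}] only 8 remains possible at r6c6. So r6c6=8.
Step 20. [r6c5∈{2}] r6c5 is down to just 2, so r6c5=2.
Step 21. [r7c6∈{3}] nothing but 3 survives at r7c6 ⇒ r7c6=3.
Step 22. [r1c8∈{7}] r1c8 has the single candidate 7. So r1c8=7.
Step 23. [r7c2∈{9}] r7c2 has the single candidate 9, so r7c2=9.
Step 24. [r1c1∈{6}] r1c1 is down to just 6 ⇒ r1c1=6.
Step 25. [r6c7∈{6}] r6c7 has the single candidate 6. So r6c7=6.
Step 26. [r5c9∈{4}] r5c9's peers cover all but 4 ⇒ r5c9=4.
Step 27. [r8c4∈{1}] nothing but 1 survives at r8c4. So r8c4=1.
Step 28. [r4c3∈{4}] only 4 remains possible at r4c3. So r4c3=4.
Step 29. [r1c3∈{8}] only 8 remains possible at r1c3, so r1c3=8.
Step 30. [r8c9∈{8}] r8c9 has the single candidate 8. So r8c9=8.
Step 31. [r1c2∈{1}] only 1 remains possible at r1c2. So r1c2=1.
Step 32. [r3c2∈{5}] only 5 remains possible at r3c2, so r3c2=5.
Step 33. [r8c3∈{5}] nothing but 5 survives at r8c3 ⇒ r8c3=5.
Step 34. [r3c1∈{2}] r3c1's peers cover all but 2 ⇒ r3c1=2.
Step 35. [r9c8∈{6}] only 6 remains possible at r9c8 ⇒ r9c8=6.
Step 36. [r5c6∈{5}] r5c6 has the single candidate 5. So r5c6=5.
Step 37. [r2c1∈{9}] r2c1's peers cover all but 9. So r2c1=9.
Step 38. [r3c4∈{7}] only 7 remains possible at r3c4. So r3c4=7.
Step 39. [r6c2∈{7}] r6c2 has the single candidate 7, so r6c2=7.

Answer: 6 1 8 2 9 4 3 7 5 / 9 4 7 3 5 6 8 1 2 / 2 5 3 7 8 1 9 4 6 / 1 8 4 6 3 7 2 5 9 / 3 6 2 9 1 5 7 8 4 / 5 7 9 4 2 8 6 3 1 / 8 9 6 5 4 3 1 2 7 / 7 3 5 1 6 2 4 9 8 / 4 2 1 8 7 9 5 6 3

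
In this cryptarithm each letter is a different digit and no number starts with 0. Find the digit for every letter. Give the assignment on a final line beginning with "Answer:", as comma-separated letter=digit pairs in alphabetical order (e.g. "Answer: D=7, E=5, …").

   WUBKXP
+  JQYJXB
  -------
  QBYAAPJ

Step 1. [col 1: P + B ≡ J (mod 10)] no forcing yet in column 1 (carry-in 0); P=2 is free and consistent — try it. So P=2.
Step 2. [col 1: P + B ≡ J (mod 10)] no forcing yet in column 1 (carry-in 0); B=3 is free and consistent — try it. So B=3.
Step 3. [col 1: P + B ≡ J (mod 10)] in column 1 we have P+B≡J with carry-in 0; given P=2, B=3 and digits 2,3 already taken and all letters distinct, that pins J to 5, so J=5.
Step 4. [col 2: X + X ≡ P (mod 10)] X=6 is one option consistent with column 2 (X + X ≡ P (mod 10), carry-in 0) — take it ⇒ X=6.
Step 5. [Q] adding two 6-digit numbers gives at most 6+1 digits, and here it does — Q is that final carry and must be 1 ⇒ Q=1.
Step 6. [col 3: K + J ≡ A (mod 10)] A=4 is one option consistent with column 3 (K + J ≡ A (mod 10), carry-in 1) — take it. So A=4.
Step 7. [col 3: K + J ≡ A (mod 10)] in column 3 we have K+J≡A with carry-in 1; given J=5, A=4 and digits 1,2,3,4,5,6 already taken and all letters distinct, that pins K to 8. So K=8.
Step 8. [col 4: B + Y ≡ A (mod 10)] in column 4 we have B+Y≡A with carry-in 1; given B=3, A=4 and digits 1,2,3,4,5,6,8 already taken and all letters distinct, that pins Y to 0 ⇒ Y=0.
Step 9. [col 5: U + Q ≡ Y (mod 10)] from column 5 (Q=1, Y=0, carry-in 0, digits 0,1,2,3,4,5,6,8 already taken and all letters distinct): U must equal 9. So U=9.
Step 10. [col 6: W + J ≡ B (mod 10)] from column 6 (J=5, B=3, carry-in 1, digits 0,1,2,3,4,5,6,8,9 already taken and all letters distinct): W must equal 7. So W=7.

Answer: A=4, B=3, J=5, K=8, P=2, Q=1, U=9, W=7, X=6, Y=0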